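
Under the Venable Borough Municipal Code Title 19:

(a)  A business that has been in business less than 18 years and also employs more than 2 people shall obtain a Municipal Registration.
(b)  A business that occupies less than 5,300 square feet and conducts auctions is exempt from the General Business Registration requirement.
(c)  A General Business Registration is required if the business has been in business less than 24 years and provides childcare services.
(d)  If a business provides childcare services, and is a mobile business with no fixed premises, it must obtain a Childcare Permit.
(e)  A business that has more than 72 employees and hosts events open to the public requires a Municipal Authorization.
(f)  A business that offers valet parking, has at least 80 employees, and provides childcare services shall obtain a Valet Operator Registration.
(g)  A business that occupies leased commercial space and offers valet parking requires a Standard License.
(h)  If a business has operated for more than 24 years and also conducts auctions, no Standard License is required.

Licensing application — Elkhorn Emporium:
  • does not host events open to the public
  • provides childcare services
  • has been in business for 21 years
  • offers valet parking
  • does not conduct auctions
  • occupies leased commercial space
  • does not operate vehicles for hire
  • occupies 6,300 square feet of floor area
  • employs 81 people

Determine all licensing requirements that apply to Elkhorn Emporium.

(a) years in business 21 ≥ 18; employees 81 > 2 → Municipal Registration not required.
(b) floor area 6,300 square feet ≥ 5,300 square feet; does not conduct auctions → General Business Registration exemption does not apply.
(c) years in business 21 < 24; provides childcare services → General Business Registration required.
(d) provides childcare services; occupies leased commercial space (not: is a mobile business with no fixed premises) → Childcare Permit not required.
(e) employees 81 > 72; does not host events open to the public → Municipal Authorization not required.
(f) offers valet parking; employees 81 ≥ 80; provides childcare services → Valet Operator Registration required.
(g) occupies leased commercial space; offers valet parking → Standard License required.
(h) years in business 21 ≤ 24; does not conduct auctions → Standard License exemption does not apply.

General Business Registration, Standard License, Valet Operator Registration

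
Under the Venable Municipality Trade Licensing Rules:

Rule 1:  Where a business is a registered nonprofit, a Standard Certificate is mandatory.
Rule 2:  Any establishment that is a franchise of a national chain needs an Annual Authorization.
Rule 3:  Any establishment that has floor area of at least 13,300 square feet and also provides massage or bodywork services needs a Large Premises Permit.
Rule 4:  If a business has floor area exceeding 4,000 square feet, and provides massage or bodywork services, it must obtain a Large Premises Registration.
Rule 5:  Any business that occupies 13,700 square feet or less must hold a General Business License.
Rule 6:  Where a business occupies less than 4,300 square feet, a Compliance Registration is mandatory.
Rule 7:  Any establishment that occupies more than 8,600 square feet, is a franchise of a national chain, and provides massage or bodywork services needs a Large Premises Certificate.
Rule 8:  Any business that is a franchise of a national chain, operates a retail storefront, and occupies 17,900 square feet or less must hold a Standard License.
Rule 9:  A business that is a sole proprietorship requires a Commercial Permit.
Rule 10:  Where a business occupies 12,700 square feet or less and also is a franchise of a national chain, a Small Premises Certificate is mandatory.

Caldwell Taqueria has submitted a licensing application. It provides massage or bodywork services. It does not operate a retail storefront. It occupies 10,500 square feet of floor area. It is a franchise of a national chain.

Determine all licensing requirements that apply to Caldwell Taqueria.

Annual Authorization, General Business License, Large Premises Certificate, Large Premises Registration, Small Premises Certificate

Rule 1: is a franchise of a national chain (not: is a registered nonprofit) → Standard Certificate not required.
Rule 2: is a franchise of a national chain → Annual Authorization required.
Rule 3: floor area 10,500 square feet < 13,300 square feet; provides massage or bodywork services → Large Premises Permit not required.
Rule 4: floor area 10,500 square feet > 4,000 square feet; provides massage or bodywork services → Large Premises Registration required.
Rule 5: floor area 10,500 square feet ≤ 13,700 square feet → General Business License required.
Rule 6: floor area 10,500 square feet ≥ 4,300 square feet → Compliance Registration not required.
Rule 7: floor area 10,500 square feet > 8,600 square feet; is a franchise of a national chain; provides massage or bodywork services → Large Premises Certificate required.
Rule 8: is a franchise of a national chain; does not operate a retail storefront; floor area 10,500 square feet ≤ 17,900 square feet → Standard License not required.
Rule 9: is a franchise of a national chain (not: is a sole proprietorship) → Commercial Permit not required.
Rule 10: floor area 10,500 square feet ≤ 12,700 square feet; is a franchise of a national chain → Small Premises Certificate required.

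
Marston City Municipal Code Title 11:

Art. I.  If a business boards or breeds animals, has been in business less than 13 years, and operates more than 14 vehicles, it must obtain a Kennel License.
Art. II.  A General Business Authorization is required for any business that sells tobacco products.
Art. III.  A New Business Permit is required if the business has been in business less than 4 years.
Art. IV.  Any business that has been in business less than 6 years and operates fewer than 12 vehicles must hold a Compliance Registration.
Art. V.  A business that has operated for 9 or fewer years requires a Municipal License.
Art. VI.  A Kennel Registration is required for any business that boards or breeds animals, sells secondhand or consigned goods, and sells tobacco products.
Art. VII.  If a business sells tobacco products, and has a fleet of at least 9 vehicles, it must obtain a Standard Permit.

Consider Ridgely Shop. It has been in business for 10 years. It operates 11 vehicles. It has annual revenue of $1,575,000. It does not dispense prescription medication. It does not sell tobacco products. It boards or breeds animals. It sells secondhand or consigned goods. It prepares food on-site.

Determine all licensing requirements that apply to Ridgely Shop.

Art. I. boards or breeds animals; years in business 10 < 13; vehicles 11 ≤ 14 → Kennel License not required.
Art. II. does not sell tobacco products → General Business Authorization not required.
Art. III. years in business 10 ≥ 4 → New Business Permit not required.
Art. IV. years in business 10 ≥ 6; vehicles 11 < 12 → Compliance Registration not required.
Art. V. years in business 10 > 9 → Municipal License not required.
Art. VI. boards or breeds animals; sells secondhand or consigned goods; does not sell tobacco products → Kennel Registration not required.
Art. VII. does not sell tobacco products; vehicles 11 ≥ 9 → Standard Permit not required.

None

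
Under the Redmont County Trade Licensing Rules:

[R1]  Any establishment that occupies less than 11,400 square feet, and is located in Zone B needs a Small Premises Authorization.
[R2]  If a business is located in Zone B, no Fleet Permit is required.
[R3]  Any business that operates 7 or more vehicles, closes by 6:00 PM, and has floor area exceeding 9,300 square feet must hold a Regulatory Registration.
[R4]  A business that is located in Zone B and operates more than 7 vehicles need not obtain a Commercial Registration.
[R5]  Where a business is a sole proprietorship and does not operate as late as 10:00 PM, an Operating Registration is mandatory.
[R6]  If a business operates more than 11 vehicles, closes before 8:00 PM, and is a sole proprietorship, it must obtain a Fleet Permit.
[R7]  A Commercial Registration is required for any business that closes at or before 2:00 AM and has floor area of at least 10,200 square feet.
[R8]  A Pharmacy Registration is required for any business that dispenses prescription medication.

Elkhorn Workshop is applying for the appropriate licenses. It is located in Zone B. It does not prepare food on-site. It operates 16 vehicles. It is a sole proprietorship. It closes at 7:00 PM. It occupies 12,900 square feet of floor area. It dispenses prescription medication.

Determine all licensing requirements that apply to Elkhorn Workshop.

Operating Registration, Pharmacy Registration

[R1] floor area 12,900 square feet ≥ 11,400 square feet; is located in Zone B → Small Premises Authorization not required.
[R2] is located in Zone B → exempt from Fleet Permit.
[R3] vehicles 16 ≥ 7; closes 7:00 PM, after 6:00 PM; floor area 12,900 square feet > 9,300 square feet → Regulatory Registration not required.
[R4] is located in Zone B; vehicles 16 > 7 → exempt from Commercial Registration.
[R5] is a sole proprietorship; closes 7:00 PM, at/before 10:00 PM → Operating Registration required.
[R6] vehicles 16 > 11; closes 7:00 PM, at/before 8:00 PM; is a sole proprietorship → Fleet Permit required.
[R7] closes 7:00 PM, at/before 2:00 AM; floor area 12,900 square feet ≥ 10,200 square feet → Commercial Registration required.
[R8] dispenses prescription medication → Pharmacy Registration required.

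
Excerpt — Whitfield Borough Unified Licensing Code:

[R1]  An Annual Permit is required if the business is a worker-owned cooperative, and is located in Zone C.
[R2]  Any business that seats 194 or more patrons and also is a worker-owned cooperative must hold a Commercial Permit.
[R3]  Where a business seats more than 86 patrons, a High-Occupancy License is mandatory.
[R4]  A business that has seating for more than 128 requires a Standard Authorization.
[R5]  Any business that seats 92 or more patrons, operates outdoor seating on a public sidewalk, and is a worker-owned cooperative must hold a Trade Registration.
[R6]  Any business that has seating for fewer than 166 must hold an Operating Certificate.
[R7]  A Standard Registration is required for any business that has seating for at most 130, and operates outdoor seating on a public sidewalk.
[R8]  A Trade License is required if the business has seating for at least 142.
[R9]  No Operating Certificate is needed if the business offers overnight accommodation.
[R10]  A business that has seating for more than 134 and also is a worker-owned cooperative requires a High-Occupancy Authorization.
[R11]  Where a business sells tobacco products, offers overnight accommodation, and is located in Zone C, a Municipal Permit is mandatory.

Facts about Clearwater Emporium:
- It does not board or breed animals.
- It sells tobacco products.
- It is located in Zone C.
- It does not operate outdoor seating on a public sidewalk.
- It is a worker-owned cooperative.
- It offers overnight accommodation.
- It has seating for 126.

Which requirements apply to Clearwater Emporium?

[R1] is a worker-owned cooperative; is located in Zone C → Annual Permit required.
[R2] seating 126 < 194; is a worker-owned cooperative → Commercial Permit not required.
[R3] seating 126 > 86 → High-Occupancy License required.
[R4] seating 126 ≤ 128 → Standard Authorization not required.
[R5] seating 126 ≥ 92; does not operate outdoor seating on a public sidewalk; is a worker-owned cooperative → Trade Registration not required.
[R6] seating 126 < 166 → Operating Certificate required.
[R7] seating 126 ≤ 130; does not operate outdoor seating on a public sidewalk → Standard Registration not required.
[R8] seating 126 < 142 → Trade License not required.
[R9] offers overnight accommodation → exempt from Operating Certificate.
[R10] seating 126 ≤ 134; is a worker-owned cooperative → High-Occupancy Authorization not required.
[R11] sells tobacco products; offers overnight accommodation; is located in Zone C → Municipal Permit required.

Annual Permit, High-Occupancy License, Municipal Permit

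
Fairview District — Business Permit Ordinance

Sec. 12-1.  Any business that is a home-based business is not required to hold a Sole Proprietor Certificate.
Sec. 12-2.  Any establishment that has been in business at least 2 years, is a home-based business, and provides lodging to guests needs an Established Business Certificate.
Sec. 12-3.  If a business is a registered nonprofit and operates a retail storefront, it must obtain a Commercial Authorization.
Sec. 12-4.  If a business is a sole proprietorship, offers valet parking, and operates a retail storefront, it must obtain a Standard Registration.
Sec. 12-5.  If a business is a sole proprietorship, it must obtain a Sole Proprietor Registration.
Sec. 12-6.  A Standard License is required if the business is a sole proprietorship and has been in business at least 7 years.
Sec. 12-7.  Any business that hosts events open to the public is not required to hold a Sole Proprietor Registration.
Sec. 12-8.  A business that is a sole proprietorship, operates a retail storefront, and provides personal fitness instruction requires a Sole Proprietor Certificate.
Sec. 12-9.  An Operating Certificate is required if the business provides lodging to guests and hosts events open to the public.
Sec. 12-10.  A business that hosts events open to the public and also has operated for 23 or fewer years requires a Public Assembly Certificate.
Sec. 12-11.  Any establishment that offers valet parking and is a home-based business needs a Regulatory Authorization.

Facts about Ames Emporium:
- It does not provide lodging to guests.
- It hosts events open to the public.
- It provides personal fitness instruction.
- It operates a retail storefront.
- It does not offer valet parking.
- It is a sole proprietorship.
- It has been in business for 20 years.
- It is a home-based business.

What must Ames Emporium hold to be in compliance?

Sec. 12-1. is a home-based business → exempt from Sole Proprietor Certificate.
Sec. 12-2. years in business 20 ≥ 2; is a home-based business; does not provide lodging to guests → Established Business Certificate not required.
Sec. 12-3. is a sole proprietorship (not: is a registered nonprofit); operates a retail storefront → Commercial Authorization not required.
Sec. 12-4. is a sole proprietorship; does not offer valet parking; operates a retail storefront → Standard Registration not required.
Sec. 12-5. is a sole proprietorship → Sole Proprietor Registration required.
Sec. 12-6. is a sole proprietorship; years in business 20 ≥ 7 → Standard License required.
Sec. 12-7. hosts events open to the public → exempt from Sole Proprietor Registration.
Sec. 12-8. is a sole proprietorship; operates a retail storefront; provides personal fitness instruction → Sole Proprietor Certificate required.
Sec. 12-9. does not provide lodging to guests; hosts events open to the public → Operating Certificate not required.
Sec. 12-10. hosts events open to the public; years in business 20 ≤ 23 → Public Assembly Certificate required.
Sec. 12-11. does not offer valet parking; is a home-based business → Regulatory Authorization not required.

Public Assembly Certificate, Standard License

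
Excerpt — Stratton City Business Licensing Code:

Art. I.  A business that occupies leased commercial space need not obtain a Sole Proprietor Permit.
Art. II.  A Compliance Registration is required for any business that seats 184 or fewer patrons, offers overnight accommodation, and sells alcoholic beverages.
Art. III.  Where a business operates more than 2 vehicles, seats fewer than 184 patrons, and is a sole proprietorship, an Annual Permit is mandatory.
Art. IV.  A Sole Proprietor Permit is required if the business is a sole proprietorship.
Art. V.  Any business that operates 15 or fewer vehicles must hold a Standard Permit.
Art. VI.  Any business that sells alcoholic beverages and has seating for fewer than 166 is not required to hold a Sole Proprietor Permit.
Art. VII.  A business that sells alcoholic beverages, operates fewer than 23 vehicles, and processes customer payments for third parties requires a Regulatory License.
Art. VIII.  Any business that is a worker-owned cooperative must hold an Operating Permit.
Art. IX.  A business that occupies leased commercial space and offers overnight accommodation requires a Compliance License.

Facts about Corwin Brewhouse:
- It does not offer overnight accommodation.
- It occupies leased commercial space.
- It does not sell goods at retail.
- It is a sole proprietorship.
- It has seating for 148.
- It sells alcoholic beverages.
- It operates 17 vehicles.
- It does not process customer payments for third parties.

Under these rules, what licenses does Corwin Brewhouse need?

Art. I. occupies leased commercial space → exempt from Sole Proprietor Permit.
Art. II. seating 148 ≤ 184; does not offer overnight accommodation; sells alcoholic beverages → Compliance Registration not required.
Art. III. vehicles 17 > 2; seating 148 < 184; is a sole proprietorship → Annual Permit required.
Art. IV. is a sole proprietorship → Sole Proprietor Permit required.
Art. V. vehicles 17 > 15 → Standard Permit not required.
Art. VI. sells alcoholic beverages; seating 148 < 166 → exempt from Sole Proprietor Permit.
Art. VII. sells alcoholic beverages; vehicles 17 < 23; does not process customer payments for third parties → Regulatory License not required.
Art. VIII. is a sole proprietorship (not: is a worker-owned cooperative) → Operating Permit not required.
Art. IX. occupies leased commercial space; does not offer overnight accommodation → Compliance License not required.

Annual Permit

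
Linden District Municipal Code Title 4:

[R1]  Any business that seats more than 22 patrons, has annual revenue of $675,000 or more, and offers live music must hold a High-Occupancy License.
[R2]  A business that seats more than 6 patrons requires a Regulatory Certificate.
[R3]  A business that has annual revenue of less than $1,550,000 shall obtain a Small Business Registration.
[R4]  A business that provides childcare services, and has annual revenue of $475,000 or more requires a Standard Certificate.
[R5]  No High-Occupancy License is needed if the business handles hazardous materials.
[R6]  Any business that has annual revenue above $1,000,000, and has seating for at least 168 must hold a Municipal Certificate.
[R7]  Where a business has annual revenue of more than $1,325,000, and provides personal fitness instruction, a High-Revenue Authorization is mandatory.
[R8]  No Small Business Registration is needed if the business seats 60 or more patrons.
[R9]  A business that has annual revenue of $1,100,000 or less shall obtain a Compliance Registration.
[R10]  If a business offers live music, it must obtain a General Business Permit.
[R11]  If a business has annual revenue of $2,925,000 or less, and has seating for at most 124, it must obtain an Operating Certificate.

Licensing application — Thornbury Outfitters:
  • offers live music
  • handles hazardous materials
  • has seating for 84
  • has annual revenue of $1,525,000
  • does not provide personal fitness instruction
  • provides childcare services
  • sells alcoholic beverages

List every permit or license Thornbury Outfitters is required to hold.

[R1] seating 84 > 22; revenue $1,525,000 ≥ $675,000; offers live music → High-Occupancy License required.
[R2] seating 84 > 6 → Regulatory Certificate required.
[R3] revenue $1,525,000 < $1,550,000 → Small Business Registration required.
[R4] provides childcare services; revenue $1,525,000 ≥ $475,000 → Standard Certificate required.
[R5] handles hazardous materials → exempt from High-Occupancy License.
[R6] revenue $1,525,000 > $1,000,000; seating 84 < 168 → Municipal Certificate not required.
[R7] revenue $1,525,000 > $1,325,000; does not provide personal fitness instruction → High-Revenue Authorization not required.
[R8] seating 84 ≥ 60 → exempt from Small Business Registration.
[R9] revenue $1,525,000 > $1,100,000 → Compliance Registration not required.
[R10] offers live music → General Business Permit required.
[R11] revenue $1,525,000 ≤ $2,925,000; seating 84 ≤ 124 → Operating Certificate required.

General Business Permit, Operating Certificate, Regulatory Certificate, Standard Certificate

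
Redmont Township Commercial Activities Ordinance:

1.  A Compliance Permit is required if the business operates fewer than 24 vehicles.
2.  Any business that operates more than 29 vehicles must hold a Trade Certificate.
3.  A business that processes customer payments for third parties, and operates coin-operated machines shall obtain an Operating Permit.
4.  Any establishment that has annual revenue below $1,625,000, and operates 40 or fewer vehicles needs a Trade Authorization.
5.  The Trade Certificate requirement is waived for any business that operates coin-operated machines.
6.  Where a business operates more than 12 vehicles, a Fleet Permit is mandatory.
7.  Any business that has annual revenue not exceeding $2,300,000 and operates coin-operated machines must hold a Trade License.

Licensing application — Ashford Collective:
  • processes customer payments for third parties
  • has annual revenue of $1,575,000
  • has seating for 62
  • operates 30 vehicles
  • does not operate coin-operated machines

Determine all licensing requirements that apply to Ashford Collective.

1. vehicles 30 ≥ 24 → Compliance Permit not required.
2. vehicles 30 > 29 → Trade Certificate required.
3. processes customer payments for third parties; does not operate coin-operated machines → Operating Permit not required.
4. revenue $1,575,000 < $1,625,000; vehicles 30 ≤ 40 → Trade Authorization required.
5. does not operate coin-operated machines → Trade Certificate exemption does not apply.
6. vehicles 30 > 12 → Fleet Permit required.
7. revenue $1,575,000 ≤ $2,300,000; does not operate coin-operated machines → Trade License not required.

Fleet Permit, Trade Authorization, Trade Certificate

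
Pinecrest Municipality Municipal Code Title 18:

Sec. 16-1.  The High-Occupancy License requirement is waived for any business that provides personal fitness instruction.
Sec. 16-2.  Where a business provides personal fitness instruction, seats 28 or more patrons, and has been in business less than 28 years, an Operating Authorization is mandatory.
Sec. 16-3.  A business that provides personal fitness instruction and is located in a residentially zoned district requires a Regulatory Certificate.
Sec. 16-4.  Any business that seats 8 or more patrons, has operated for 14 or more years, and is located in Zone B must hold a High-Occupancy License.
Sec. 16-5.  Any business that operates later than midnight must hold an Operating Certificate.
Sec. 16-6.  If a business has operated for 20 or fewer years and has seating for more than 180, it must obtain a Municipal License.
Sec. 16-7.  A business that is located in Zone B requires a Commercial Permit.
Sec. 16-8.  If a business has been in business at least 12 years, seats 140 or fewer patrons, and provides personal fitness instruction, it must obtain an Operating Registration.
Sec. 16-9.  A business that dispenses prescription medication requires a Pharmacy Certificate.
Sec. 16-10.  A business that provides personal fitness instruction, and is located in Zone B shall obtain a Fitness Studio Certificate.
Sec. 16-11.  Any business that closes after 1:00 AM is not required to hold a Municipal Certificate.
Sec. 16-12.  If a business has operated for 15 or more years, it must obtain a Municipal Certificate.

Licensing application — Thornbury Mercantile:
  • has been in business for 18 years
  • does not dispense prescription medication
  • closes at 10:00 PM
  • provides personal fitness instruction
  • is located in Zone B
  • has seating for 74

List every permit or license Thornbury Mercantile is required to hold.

Sec. 16-1. provides personal fitness instruction → exempt from High-Occupancy License.
Sec. 16-2. provides personal fitness instruction; seating 74 ≥ 28; years in business 18 < 28 → Operating Authorization required.
Sec. 16-3. provides personal fitness instruction; is located in Zone B (not: is located in a residentially zoned district) → Regulatory Certificate not required.
Sec. 16-4. seating 74 ≥ 8; years in business 18 ≥ 14; is located in Zone B → High-Occupancy License required.
Sec. 16-5. closes 10:00 PM, at/before midnight → Operating Certificate not required.
Sec. 16-6. years in business 18 ≤ 20; seating 74 ≤ 180 → Municipal License not required.
Sec. 16-7. is located in Zone B → Commercial Permit required.
Sec. 16-8. years in business 18 ≥ 12; seating 74 ≤ 140; provides personal fitness instruction → Operating Registration required.
Sec. 16-9. does not dispense prescription medication → Pharmacy Certificate not required.
Sec. 16-10. provides personal fitness instruction; is located in Zone B → Fitness Studio Certificate required.
Sec. 16-11. closes 10:00 PM, at/before 1:00 AM → Municipal Certificate exemption does not apply.
Sec. 16-12. years in business 18 ≥ 15 → Municipal Certificate required.

Commercial Permit, Fitness Studio Certificate, Municipal Certificate, Operating Authorization, Operating Registration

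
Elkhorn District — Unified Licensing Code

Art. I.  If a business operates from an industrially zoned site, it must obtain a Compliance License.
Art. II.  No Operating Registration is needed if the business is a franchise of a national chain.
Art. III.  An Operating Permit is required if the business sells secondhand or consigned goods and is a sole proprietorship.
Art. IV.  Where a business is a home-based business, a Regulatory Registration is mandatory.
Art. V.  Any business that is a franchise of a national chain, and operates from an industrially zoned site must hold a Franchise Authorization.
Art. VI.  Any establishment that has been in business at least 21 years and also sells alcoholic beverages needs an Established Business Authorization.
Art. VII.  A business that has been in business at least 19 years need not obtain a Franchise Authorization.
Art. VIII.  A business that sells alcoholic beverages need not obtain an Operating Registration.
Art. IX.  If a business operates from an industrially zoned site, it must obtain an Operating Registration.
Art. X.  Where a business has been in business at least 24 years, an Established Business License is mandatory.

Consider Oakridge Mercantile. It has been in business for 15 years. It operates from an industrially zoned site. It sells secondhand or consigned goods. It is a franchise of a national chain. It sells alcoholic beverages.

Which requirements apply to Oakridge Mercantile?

Art. I. operates from an industrially zoned site → Compliance License required.
Art. II. is a franchise of a national chain → exempt from Operating Registration.
Art. III. sells secondhand or consigned goods; is a franchise of a national chain (not: is a sole proprietorship) → Operating Permit not required.
Art. IV. operates from an industrially zoned site (not: is a home-based business) → Regulatory Registration not required.
Art. V. is a franchise of a national chain; operates from an industrially zoned site → Franchise Authorization required.
Art. VI. years in business 15 < 21; sells alcoholic beverages → Established Business Authorization not required.
Art. VII. years in business 15 < 19 → Franchise Authorization exemption does not apply.
Art. VIII. sells alcoholic beverages → exempt from Operating Registration.
Art. IX. operates from an industrially zoned site → Operating Registration required.
Art. X. years in business 15 < 24 → Established Business License not required.

Compliance License, Franchise Authorization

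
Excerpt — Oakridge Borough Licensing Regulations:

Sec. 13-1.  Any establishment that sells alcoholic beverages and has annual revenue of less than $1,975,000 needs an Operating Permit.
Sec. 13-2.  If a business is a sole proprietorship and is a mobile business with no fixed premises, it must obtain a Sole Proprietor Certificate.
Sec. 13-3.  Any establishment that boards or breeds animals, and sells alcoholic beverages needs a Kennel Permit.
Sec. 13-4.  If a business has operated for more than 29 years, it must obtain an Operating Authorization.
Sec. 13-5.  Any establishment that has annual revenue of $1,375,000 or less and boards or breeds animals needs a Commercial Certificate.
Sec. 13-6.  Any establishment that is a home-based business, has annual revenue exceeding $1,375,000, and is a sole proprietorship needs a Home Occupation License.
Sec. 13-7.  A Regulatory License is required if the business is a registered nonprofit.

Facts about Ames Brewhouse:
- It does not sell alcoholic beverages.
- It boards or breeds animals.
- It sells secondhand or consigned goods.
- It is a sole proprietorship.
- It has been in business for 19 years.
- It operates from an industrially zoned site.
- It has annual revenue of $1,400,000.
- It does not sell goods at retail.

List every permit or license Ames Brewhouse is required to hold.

None

Sec. 13-1. does not sell alcoholic beverages; revenue $1,400,000 < $1,975,000 → Operating Permit not required.
Sec. 13-2. is a sole proprietorship; operates from an industrially zoned site (not: is a mobile business with no fixed premises) → Sole Proprietor Certificate not required.
Sec. 13-3. boards or breeds animals; does not sell alcoholic beverages → Kennel Permit not required.
Sec. 13-4. years in business 19 ≤ 29 → Operating Authorization not required.
Sec. 13-5. revenue $1,400,000 > $1,375,000; boards or breeds animals → Commercial Certificate not required.
Sec. 13-6. operates from an industrially zoned site (not: is a home-based business); revenue $1,400,000 > $1,375,000; is a sole proprietorship → Home Occupation License not required.
Sec. 13-7. is a sole proprietorship (not: is a registered nonprofit) → Regulatory License not required.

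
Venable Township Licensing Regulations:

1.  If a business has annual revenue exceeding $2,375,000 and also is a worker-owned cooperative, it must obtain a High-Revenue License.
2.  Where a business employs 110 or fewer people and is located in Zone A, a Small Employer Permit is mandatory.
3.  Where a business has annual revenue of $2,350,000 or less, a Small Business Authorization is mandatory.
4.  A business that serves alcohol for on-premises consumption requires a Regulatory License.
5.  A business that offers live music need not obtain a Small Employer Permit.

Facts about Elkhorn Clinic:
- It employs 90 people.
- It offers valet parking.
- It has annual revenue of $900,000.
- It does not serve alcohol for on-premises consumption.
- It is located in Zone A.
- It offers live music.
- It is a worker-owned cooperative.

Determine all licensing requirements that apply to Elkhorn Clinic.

1. revenue $900,000 ≤ $2,375,000; is a worker-owned cooperative → High-Revenue License not required.
2. employees 90 ≤ 110; is located in Zone A → Small Employer Permit required.
3. revenue $900,000 ≤ $2,350,000 → Small Business Authorization required.
4. does not serve alcohol for on-premises consumption → Regulatory License not required.
5. offers live music → exempt from Small Employer Permit.

Small Business Authorization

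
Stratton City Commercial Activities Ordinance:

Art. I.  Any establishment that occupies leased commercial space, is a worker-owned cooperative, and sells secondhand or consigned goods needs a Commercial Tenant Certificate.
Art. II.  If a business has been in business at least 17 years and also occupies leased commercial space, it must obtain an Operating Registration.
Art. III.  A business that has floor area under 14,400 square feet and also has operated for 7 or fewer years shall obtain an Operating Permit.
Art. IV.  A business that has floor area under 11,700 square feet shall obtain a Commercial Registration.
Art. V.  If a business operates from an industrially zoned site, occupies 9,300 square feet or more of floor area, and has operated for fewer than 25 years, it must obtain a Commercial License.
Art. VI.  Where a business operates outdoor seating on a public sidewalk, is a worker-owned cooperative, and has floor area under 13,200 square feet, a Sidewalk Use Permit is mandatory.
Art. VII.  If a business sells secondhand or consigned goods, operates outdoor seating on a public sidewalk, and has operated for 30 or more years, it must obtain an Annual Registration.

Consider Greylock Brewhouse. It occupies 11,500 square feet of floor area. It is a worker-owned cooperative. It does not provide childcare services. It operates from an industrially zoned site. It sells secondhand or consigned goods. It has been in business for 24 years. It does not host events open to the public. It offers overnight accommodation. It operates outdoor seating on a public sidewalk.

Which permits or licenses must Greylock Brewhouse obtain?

Art. I. operates from an industrially zoned site (not: occupies leased commercial space); is a worker-owned cooperative; sells secondhand or consigned goods → Commercial Tenant Certificate not required.
Art. II. years in business 24 ≥ 17; operates from an industrially zoned site (not: occupies leased commercial space) → Operating Registration not required.
Art. III. floor area 11,500 square feet < 14,400 square feet; years in business 24 > 7 → Operating Permit not required.
Art. IV. floor area 11,500 square feet < 11,700 square feet → Commercial Registration required.
Art. V. operates from an industrially zoned site; floor area 11,500 square feet ≥ 9,300 square feet; years in business 24 < 25 → Commercial License required.
Art. VI. operates outdoor seating on a public sidewalk; is a worker-owned cooperative; floor area 11,500 square feet < 13,200 square feet → Sidewalk Use Permit required.
Art. VII. sells secondhand or consigned goods; operates outdoor seating on a public sidewalk; years in business 24 < 30 → Annual Registration not required.

Commercial License, Commercial Registration, Sidewalk Use Permit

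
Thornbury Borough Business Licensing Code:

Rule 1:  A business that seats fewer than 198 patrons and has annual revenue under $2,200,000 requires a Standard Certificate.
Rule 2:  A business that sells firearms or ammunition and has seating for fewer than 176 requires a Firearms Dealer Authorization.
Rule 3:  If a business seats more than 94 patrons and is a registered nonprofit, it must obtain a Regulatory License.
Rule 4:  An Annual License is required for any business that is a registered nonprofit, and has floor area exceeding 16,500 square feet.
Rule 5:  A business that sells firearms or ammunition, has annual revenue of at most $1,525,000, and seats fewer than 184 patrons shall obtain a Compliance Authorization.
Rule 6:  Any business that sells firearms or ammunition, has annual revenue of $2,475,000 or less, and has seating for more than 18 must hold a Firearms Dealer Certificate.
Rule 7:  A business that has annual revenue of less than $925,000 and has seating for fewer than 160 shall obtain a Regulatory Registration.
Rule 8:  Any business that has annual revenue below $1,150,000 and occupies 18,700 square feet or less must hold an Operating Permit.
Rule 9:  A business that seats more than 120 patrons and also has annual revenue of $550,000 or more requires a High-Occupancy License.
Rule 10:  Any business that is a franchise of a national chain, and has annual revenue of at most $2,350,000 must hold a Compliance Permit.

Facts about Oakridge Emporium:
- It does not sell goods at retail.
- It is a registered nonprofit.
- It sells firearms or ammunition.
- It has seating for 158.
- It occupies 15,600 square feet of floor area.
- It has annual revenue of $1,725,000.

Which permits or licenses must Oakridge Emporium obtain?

Firearms Dealer Authorization, Firearms Dealer Certificate, High-Occupancy License, Regulatory License, Standard Certificate

Rule 1: seating 158 < 198; revenue $1,725,000 < $2,200,000 → Standard Certificate required.
Rule 2: sells firearms or ammunition; seating 158 < 176 → Firearms Dealer Authorization required.
Rule 3: seating 158 > 94; is a registered nonprofit → Regulatory License required.
Rule 4: is a registered nonprofit; floor area 15,600 square feet ≤ 16,500 square feet → Annual License not required.
Rule 5: sells firearms or ammunition; revenue $1,725,000 > $1,525,000; seating 158 < 184 → Compliance Authorization not required.
Rule 6: sells firearms or ammunition; revenue $1,725,000 ≤ $2,475,000; seating 158 > 18 → Firearms Dealer Certificate required.
Rule 7: revenue $1,725,000 ≥ $925,000; seating 158 < 160 → Regulatory Registration not required.
Rule 8: revenue $1,725,000 ≥ $1,150,000; floor area 15,600 square feet ≤ 18,700 square feet → Operating Permit not required.
Rule 9: seating 158 > 120; revenue $1,725,000 ≥ $550,000 → High-Occupancy License required.
Rule 10: is a registered nonprofit (not: is a franchise of a national chain); revenue $1,725,000 ≤ $2,350,000 → Compliance Permit not required.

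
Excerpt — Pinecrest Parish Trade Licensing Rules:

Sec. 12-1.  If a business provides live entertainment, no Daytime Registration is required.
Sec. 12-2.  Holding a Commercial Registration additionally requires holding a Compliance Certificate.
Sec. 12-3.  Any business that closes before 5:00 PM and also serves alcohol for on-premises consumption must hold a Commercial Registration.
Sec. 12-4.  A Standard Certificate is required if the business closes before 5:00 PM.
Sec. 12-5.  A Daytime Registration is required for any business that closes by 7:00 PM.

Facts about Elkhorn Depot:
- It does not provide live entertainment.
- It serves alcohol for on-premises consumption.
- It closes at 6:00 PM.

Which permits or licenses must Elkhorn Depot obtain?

Daytime Registration

Sec. 12-1. does not provide live entertainment → Daytime Registration exemption does not apply.
Sec. 12-2. Commercial Registration is not required → no effect.
Sec. 12-3. closes 6:00 PM, after 5:00 PM; serves alcohol for on-premises consumption → Commercial Registration not required.
Sec. 12-4. closes 6:00 PM, after 5:00 PM → Standard Certificate not required.
Sec. 12-5. closes 6:00 PM, at/before 7:00 PM → Daytime Registration required.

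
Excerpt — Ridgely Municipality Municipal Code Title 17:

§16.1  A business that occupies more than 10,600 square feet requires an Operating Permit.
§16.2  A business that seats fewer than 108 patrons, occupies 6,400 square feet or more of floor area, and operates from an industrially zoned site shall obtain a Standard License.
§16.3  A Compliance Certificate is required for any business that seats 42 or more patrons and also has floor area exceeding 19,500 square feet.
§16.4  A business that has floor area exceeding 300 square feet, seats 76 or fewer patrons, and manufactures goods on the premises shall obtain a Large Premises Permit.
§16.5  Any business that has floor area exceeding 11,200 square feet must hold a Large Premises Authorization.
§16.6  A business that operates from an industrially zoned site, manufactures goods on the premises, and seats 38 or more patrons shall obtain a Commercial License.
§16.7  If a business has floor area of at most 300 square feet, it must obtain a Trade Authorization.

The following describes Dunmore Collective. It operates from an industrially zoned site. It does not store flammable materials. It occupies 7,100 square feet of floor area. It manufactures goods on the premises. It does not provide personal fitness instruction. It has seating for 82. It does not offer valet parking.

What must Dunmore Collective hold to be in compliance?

Commercial License, Standard License

§16.1 floor area 7,100 square feet ≤ 10,600 square feet → Operating Permit not required.
§16.2 seating 82 < 108; floor area 7,100 square feet ≥ 6,400 square feet; operates from an industrially zoned site → Standard License required.
§16.3 seating 82 ≥ 42; floor area 7,100 square feet ≤ 19,500 square feet → Compliance Certificate not required.
§16.4 floor area 7,100 square feet > 300 square feet; seating 82 > 76; manufactures goods on the premises → Large Premises Permit not required.
§16.5 floor area 7,100 square feet ≤ 11,200 square feet → Large Premises Authorization not required.
§16.6 operates from an industrially zoned site; manufactures goods on the premises; seating 82 ≥ 38 → Commercial License required.
§16.7 floor area 7,100 square feet > 300 square feet → Trade Authorization not required.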